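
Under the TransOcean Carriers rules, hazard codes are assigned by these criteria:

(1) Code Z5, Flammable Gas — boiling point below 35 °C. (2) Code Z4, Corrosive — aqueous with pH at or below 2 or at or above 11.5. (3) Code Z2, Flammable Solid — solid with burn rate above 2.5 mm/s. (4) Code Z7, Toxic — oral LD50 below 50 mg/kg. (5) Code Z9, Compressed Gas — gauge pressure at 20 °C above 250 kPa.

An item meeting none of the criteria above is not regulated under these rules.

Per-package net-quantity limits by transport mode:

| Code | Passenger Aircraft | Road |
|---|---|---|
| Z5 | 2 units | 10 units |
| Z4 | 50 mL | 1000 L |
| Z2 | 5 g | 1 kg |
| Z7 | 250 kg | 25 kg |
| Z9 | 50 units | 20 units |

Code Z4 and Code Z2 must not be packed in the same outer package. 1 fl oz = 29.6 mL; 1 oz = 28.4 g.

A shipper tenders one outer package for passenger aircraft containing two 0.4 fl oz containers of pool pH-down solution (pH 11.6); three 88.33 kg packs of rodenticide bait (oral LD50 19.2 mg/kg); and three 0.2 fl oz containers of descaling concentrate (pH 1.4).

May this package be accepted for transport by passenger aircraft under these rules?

No

With pH 11.6 (≥ 11.5), the pool pH-down solution falls in Code Z4.
With oral LD50 19.2 mg/kg (< 50 mg/kg), the rodenticide bait falls in Code Z7.
With pH 1.4 (≤ 2), the descaling concentrate falls in Code Z4.
Code Z4 net quantity: (two 0.4 fl oz containers = 23.68 mL) + (three 0.2 fl oz containers = 17.76 mL) = 41.44 mL.
41.44 mL ≤ 50 mL (passenger aircraft limit, Code Z4) — within limit.
Code Z7 quantity: three 88.33 kg packs = 264.99 kg.
264.99 kg exceeds the passenger aircraft limit of 250 kg for Code Z7.
The segregation rule (Code Z4 with Code Z2) does not apply to Code Z4 with Code Z7.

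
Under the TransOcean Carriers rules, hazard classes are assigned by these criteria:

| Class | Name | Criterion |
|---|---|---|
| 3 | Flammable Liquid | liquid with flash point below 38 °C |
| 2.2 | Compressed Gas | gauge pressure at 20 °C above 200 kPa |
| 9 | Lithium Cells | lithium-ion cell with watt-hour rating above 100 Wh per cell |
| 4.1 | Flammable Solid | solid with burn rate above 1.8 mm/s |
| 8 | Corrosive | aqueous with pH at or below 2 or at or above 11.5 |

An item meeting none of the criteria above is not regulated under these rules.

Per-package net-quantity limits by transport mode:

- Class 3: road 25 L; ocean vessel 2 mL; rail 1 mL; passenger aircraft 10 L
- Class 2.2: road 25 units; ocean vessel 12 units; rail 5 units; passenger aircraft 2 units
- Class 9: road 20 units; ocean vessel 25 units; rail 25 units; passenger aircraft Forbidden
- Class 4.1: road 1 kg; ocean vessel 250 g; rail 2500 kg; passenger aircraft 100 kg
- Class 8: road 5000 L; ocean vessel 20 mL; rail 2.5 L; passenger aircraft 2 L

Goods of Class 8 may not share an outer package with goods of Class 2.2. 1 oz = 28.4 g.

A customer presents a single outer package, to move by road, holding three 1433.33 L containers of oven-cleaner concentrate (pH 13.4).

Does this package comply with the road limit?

pH 13.4 meets the Class 8 criterion (Corrosive), so the oven-cleaner concentrate is Class 8.
Class 8 quantity: three 1433.33 L containers = 4299.99 L.
That is within the Class 8 road limit of 5000 L.

Yes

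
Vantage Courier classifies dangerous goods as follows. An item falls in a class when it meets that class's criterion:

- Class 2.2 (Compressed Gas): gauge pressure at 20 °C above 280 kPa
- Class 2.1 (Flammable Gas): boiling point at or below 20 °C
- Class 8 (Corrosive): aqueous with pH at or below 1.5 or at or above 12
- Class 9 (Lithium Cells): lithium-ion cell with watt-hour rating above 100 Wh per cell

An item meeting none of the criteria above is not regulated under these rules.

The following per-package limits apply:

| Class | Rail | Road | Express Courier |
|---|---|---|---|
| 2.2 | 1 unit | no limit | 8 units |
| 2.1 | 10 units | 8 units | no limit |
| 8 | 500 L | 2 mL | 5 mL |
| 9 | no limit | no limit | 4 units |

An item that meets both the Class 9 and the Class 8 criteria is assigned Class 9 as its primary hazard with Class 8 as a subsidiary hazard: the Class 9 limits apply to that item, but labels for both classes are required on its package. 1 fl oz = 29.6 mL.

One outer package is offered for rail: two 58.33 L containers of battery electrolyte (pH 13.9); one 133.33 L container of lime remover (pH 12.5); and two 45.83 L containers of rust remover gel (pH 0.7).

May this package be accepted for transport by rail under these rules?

Yes

The battery electrolyte has pH 13.9, which is ≥ 12, so it is Class 8 (Corrosive).
Lime remover: pH 12.5 ≥ 12 → Class 8 (Corrosive).
Rust remover gel: pH 0.7 ≤ 1.5 → Class 8 (Corrosive).
Class 8 net quantity: (two 58.33 L containers = 116.66 L) + 133.33 L + (two 45.83 L containers = 91.66 L) = 341.65 L.
341.65 L is within the rail limit of 500 L for Class 8.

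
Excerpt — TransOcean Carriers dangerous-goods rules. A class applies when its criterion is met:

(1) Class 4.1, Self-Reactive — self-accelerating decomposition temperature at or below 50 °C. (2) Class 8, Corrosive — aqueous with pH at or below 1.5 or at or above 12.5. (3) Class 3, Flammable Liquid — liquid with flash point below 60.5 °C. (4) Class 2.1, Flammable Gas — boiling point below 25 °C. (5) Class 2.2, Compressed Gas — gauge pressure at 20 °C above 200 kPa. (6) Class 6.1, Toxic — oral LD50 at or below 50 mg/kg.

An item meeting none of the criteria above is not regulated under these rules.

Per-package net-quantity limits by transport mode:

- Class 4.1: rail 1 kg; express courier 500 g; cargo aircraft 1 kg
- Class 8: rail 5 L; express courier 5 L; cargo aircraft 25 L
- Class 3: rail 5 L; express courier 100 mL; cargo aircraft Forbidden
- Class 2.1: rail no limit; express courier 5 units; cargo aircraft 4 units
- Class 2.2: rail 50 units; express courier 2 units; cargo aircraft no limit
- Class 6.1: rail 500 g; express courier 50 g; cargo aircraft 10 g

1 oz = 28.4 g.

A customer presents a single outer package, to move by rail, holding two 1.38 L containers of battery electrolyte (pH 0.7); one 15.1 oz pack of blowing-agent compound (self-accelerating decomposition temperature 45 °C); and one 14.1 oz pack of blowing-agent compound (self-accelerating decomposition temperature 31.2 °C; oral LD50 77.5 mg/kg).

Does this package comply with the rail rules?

Yes

With pH 0.7 (≤ 1.5), the battery electrolyte falls in Class 8.
Blowing-agent compound: self-accelerating decomposition temperature 45 °C ≤ 50 °C → Class 4.1 (Self-Reactive).
With self-accelerating decomposition temperature 31.2 °C (≤ 50 °C), the blowing-agent compound falls in Class 4.1.
Total Class 4.1: (one 15.1 oz pack = 428.84 g) + (one 14.1 oz pack = 400.44 g) = 829.28 g.
829.28 g ≤ 1 kg (rail limit, Class 4.1) — within limit.
Class 8 quantity: two 1.38 L containers = 2.76 L.
2.76 L ≤ 5 L (rail limit, Class 8) — within limit.
Every hazard class is within its rail limit and no segregation rule is violated.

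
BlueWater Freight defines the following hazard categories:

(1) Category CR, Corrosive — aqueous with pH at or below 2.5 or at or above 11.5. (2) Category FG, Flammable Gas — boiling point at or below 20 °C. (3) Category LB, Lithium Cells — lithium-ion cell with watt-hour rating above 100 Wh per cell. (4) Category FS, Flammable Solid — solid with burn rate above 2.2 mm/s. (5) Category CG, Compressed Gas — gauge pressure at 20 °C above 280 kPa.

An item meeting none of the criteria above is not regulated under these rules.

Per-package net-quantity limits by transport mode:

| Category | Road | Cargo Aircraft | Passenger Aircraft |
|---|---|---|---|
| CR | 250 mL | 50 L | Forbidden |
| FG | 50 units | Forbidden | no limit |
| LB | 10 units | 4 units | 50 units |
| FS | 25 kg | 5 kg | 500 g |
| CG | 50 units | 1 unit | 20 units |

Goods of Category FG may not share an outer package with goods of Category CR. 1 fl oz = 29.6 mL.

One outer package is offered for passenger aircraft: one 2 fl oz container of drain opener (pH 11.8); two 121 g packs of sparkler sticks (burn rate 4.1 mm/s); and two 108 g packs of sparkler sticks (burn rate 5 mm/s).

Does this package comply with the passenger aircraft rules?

The drain opener has pH 11.8, which is ≥ 11.5, so it is Category CR (Corrosive).
With burn rate 4.1 mm/s (> 2.2 mm/s), the sparkler sticks fall in Category FS.
The sparkler sticks have burn rate 5 mm/s, which is > 2.2 mm/s, so they are Category FS (Flammable Solid).
Category CR quantity: one 2 fl oz container = 59.2 mL.
By passenger aircraft, Category CR is Forbidden regardless of quantity.
Total Category FS: (two 121 g packs = 242 g) + (two 108 g packs = 216 g) = 458 g.
That is within the Category FS passenger aircraft limit of 500 g.
The segregation rule (Category FG with Category CR) does not apply to Category CR with Category FS.

No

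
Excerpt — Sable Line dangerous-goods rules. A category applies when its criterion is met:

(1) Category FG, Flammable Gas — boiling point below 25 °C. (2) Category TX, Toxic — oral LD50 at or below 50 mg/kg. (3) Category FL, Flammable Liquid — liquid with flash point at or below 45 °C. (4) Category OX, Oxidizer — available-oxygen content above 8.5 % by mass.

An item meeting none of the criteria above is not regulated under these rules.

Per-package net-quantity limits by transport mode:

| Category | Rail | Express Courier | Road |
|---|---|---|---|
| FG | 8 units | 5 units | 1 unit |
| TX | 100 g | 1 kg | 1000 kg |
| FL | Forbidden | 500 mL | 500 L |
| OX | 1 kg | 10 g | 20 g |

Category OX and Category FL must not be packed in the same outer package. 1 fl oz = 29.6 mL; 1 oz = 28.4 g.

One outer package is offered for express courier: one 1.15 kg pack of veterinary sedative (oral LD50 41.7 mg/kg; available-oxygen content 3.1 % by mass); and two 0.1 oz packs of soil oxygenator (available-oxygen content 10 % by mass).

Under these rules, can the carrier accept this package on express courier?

The veterinary sedative has oral LD50 41.7 mg/kg, which is ≤ 50 mg/kg, so it is Category TX (Toxic).
Soil oxygenator: available-oxygen content 10 % by mass > 8.5 % by mass → Category OX (Oxidizer).
Category TX quantity: 1.15 kg.
1.15 kg > 1 kg (express courier limit, Category TX) — over the limit.
Category OX quantity: two 0.1 oz packs = 5.68 g.
That is within the Category OX express courier limit of 10 g.
The segregation rule (Category OX with Category FL) does not apply to Category TX with Category OX.

No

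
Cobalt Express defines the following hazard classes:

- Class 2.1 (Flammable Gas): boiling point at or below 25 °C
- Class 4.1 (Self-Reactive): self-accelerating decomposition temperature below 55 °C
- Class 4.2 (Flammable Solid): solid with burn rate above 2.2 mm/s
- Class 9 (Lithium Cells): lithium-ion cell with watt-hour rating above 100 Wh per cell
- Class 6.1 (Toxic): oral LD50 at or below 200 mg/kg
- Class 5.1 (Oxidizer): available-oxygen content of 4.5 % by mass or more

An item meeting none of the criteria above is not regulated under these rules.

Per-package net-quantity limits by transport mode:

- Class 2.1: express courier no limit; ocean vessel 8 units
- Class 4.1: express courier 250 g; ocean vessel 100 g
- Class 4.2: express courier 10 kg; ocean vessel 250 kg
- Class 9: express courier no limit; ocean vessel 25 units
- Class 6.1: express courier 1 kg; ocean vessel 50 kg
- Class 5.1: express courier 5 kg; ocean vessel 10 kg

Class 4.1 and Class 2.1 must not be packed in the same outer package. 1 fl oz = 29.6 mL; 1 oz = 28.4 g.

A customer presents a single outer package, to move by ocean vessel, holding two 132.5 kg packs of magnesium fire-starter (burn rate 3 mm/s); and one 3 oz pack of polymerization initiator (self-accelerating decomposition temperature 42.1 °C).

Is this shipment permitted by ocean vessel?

Burn rate 3 mm/s meets the Class 4.2 criterion (Flammable Solid), so the magnesium fire-starter is Class 4.2.
Self-accelerating decomposition temperature 42.1 °C meets the Class 4.1 criterion (Self-Reactive), so the polymerization initiator is Class 4.1.
Class 4.1 quantity: one 3 oz pack = 85.2 g.
85.2 g is within the ocean vessel limit of 100 g for Class 4.1.
Class 4.2 quantity: two 132.5 kg packs = 265 kg.
That exceeds the Class 4.2 ocean vessel limit of 250 kg.
The segregation rule (Class 4.1 with Class 2.1) does not apply to Class 4.1 with Class 4.2.

No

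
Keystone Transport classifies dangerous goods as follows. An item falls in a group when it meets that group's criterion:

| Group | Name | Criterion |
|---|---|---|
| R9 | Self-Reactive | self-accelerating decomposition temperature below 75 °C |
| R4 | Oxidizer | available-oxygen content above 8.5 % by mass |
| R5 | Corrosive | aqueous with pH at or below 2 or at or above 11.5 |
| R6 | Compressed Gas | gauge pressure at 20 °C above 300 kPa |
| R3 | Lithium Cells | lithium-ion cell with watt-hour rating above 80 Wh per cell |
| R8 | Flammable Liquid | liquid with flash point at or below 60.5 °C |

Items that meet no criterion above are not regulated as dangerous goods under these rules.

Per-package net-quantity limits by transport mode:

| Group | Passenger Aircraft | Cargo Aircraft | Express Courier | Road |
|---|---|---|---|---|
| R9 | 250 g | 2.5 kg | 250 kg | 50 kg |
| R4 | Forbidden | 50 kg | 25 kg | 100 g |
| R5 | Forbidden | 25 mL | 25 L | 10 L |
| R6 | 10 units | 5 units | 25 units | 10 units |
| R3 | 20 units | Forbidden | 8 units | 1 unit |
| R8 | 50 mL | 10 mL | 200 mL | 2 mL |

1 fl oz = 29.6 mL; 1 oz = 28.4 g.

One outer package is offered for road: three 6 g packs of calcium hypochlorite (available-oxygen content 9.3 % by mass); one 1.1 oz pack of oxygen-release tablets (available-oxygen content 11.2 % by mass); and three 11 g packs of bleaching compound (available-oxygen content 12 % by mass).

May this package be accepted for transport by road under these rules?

With available-oxygen content 9.3 % by mass (> 8.5 % by mass), the calcium hypochlorite falls in Group R4.
The oxygen-release tablets have available-oxygen content 11.2 % by mass, which is > 8.5 % by mass, so they are Group R4 (Oxidizer).
The bleaching compound has available-oxygen content 12 % by mass, which is > 8.5 % by mass, so it is Group R4 (Oxidizer).
Total Group R4: (three 6 g packs = 18 g) + (one 1.1 oz pack = 31.24 g) + (three 11 g packs = 33 g) = 82.24 g.
82.24 g ≤ 100 g (road limit, Group R4) — within limit.

Yes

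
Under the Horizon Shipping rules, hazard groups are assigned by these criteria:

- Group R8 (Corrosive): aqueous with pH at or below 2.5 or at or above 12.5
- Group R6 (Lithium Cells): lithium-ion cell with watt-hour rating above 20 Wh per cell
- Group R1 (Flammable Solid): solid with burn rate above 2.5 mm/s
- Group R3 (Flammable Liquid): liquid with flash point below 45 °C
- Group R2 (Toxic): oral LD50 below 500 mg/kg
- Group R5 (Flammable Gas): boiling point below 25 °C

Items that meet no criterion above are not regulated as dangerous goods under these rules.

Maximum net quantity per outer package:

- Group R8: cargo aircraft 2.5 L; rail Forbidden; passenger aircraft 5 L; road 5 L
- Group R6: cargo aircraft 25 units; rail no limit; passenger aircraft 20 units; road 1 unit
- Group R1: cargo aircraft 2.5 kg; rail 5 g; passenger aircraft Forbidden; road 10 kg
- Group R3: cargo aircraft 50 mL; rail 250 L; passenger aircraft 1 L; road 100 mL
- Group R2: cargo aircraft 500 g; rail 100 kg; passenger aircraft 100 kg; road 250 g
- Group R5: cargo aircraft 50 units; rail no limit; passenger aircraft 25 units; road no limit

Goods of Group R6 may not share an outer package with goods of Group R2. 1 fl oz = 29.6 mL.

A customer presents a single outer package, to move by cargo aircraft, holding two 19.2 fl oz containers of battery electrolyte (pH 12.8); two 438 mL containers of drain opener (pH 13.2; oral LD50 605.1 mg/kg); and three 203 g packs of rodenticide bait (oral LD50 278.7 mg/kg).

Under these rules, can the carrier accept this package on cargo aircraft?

No

With pH 12.8 (≥ 12.5), the battery electrolyte falls in Group R8.
With pH 13.2 (≥ 12.5), the drain opener falls in Group R8.
The rodenticide bait has oral LD50 278.7 mg/kg, which is < 500 mg/kg, so it is Group R2 (Toxic).
Group R2 quantity: three 203 g packs = 609 g.
609 g exceeds the cargo aircraft limit of 500 g for Group R2.
Group R8 net quantity: (two 19.2 fl oz containers = 1136.64 mL) + (two 438 mL containers = 876 mL) = 2012.64 mL.
2012.64 mL ≤ 2.5 L (cargo aircraft limit, Group R8) — within limit.
The segregation rule (Group R6 with Group R2) does not apply to Group R2 with Group R8.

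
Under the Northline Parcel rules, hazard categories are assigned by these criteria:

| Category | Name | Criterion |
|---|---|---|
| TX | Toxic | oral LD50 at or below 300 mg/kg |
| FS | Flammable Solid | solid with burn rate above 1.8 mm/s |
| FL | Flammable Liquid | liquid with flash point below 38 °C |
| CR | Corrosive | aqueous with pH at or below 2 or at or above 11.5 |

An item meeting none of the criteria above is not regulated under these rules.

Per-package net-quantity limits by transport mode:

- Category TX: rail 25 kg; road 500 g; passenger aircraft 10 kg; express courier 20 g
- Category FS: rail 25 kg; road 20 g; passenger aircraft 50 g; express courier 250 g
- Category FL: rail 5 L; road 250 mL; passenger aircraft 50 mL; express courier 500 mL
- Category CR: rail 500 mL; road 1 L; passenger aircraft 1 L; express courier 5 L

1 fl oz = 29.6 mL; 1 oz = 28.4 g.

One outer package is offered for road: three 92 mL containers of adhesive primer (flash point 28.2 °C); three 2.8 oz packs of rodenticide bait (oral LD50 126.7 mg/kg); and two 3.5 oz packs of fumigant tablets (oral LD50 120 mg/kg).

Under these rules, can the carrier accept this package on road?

Adhesive primer: flash point 28.2 °C < 38 °C → Category FL (Flammable Liquid).
Oral LD50 126.7 mg/kg meets the Category TX criterion (Toxic), so the rodenticide bait is Category TX.
The fumigant tablets have oral LD50 120 mg/kg, which is ≤ 300 mg/kg, so they are Category TX (Toxic).
Total Category TX: (three 2.8 oz packs = 238.56 g) + (two 3.5 oz packs = 198.8 g) = 437.36 g.
That is within the Category TX road limit of 500 g.
Category FL quantity: three 92 mL containers = 276 mL.
276 mL exceeds the road limit of 250 mL for Category FL.

No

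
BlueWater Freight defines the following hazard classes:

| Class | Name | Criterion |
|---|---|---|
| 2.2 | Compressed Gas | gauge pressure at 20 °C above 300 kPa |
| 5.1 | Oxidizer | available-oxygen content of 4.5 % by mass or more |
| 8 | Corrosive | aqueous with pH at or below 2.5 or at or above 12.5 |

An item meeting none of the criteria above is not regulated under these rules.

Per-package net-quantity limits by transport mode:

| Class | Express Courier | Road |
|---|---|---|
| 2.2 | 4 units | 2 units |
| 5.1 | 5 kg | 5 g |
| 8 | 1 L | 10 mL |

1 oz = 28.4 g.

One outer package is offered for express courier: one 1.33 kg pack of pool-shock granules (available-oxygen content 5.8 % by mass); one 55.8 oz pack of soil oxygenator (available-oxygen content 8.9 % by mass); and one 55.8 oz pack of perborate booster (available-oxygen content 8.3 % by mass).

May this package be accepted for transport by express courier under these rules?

Yes

Available-oxygen content 5.8 % by mass meets the Class 5.1 criterion (Oxidizer), so the pool-shock granules are Class 5.1.
Available-oxygen content 8.9 % by mass meets the Class 5.1 criterion (Oxidizer), so the soil oxygenator is Class 5.1.
Available-oxygen content 8.3 % by mass meets the Class 5.1 criterion (Oxidizer), so the perborate booster is Class 5.1.
Total Class 5.1: 1.33 kg + (one 55.8 oz pack = 1584.72 g) + (one 55.8 oz pack = 1584.72 g) = 4499.44 g.
4499.44 g ≤ 5 kg (express courier limit, Class 5.1) — within limit.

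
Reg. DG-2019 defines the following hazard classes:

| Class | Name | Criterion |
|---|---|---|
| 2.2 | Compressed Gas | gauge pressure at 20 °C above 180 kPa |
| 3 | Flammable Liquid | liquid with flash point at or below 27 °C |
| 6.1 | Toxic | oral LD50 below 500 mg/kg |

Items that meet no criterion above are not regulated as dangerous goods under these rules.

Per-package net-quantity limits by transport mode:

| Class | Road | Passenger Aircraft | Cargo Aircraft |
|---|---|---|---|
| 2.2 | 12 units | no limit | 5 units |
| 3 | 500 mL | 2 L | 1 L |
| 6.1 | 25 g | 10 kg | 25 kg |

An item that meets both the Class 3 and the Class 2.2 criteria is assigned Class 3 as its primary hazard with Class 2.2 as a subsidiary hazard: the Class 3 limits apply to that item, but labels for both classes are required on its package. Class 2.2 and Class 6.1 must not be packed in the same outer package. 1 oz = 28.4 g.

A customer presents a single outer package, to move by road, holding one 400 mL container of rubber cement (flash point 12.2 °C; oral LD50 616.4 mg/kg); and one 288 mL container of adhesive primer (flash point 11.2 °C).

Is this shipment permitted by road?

Flash point 12.2 °C meets the Class 3 criterion (Flammable Liquid), so the rubber cement is Class 3.
Flash point 11.2 °C meets the Class 3 criterion (Flammable Liquid), so the adhesive primer is Class 3.
Class 3 net quantity: 400 mL + 288 mL = 688 mL.
688 mL exceeds the road limit of 500 mL for Class 3.

No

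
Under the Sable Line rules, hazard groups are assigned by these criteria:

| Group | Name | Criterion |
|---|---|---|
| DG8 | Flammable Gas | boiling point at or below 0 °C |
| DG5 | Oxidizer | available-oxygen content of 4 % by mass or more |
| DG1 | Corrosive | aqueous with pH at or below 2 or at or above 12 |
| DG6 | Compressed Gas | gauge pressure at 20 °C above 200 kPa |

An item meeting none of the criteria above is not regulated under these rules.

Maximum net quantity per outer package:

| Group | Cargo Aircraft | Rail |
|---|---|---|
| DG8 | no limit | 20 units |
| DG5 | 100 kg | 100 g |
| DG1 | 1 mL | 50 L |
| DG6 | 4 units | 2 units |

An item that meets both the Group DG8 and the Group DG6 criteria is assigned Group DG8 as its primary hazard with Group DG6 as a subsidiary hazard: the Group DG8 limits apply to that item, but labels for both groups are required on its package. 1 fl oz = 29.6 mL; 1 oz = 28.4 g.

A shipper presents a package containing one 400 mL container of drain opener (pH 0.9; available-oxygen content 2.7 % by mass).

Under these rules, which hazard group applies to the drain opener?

The drain opener has pH 0.9, which is ≤ 2, so it is Group DG1 (Corrosive).

Group DG1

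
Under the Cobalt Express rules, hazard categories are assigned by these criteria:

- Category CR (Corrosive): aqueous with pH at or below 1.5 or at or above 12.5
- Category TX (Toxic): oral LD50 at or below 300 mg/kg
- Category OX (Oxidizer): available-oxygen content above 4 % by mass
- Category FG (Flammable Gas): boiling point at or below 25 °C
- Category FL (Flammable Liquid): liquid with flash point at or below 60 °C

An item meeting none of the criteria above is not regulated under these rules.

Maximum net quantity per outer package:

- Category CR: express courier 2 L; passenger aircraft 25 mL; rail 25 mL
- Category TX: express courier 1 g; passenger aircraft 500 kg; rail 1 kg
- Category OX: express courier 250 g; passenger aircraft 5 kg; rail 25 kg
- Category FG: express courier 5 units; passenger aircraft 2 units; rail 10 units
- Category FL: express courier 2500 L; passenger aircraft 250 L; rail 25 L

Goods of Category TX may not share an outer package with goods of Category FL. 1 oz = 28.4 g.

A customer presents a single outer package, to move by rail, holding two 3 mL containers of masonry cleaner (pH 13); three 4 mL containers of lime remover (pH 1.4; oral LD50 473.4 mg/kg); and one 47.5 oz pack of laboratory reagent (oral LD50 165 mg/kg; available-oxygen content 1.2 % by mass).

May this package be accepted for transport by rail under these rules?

pH 13 meets the Category CR criterion (Corrosive), so the masonry cleaner is Category CR.
Lime remover: pH 1.4 ≤ 1.5 → Category CR (Corrosive).
With oral LD50 165 mg/kg (≤ 300 mg/kg), the laboratory reagent falls in Category TX.
Category TX quantity: one 47.5 oz pack = 1.349 kg.
1.349 kg > 1 kg (rail limit, Category TX) — over the limit.
Category CR net quantity: (two 3 mL containers = 6 mL) + (three 4 mL containers = 12 mL) = 18 mL.
18 mL is within the rail limit of 25 mL for Category CR.
The segregation rule (Category TX with Category FL) does not apply to Category TX with Category CR.

No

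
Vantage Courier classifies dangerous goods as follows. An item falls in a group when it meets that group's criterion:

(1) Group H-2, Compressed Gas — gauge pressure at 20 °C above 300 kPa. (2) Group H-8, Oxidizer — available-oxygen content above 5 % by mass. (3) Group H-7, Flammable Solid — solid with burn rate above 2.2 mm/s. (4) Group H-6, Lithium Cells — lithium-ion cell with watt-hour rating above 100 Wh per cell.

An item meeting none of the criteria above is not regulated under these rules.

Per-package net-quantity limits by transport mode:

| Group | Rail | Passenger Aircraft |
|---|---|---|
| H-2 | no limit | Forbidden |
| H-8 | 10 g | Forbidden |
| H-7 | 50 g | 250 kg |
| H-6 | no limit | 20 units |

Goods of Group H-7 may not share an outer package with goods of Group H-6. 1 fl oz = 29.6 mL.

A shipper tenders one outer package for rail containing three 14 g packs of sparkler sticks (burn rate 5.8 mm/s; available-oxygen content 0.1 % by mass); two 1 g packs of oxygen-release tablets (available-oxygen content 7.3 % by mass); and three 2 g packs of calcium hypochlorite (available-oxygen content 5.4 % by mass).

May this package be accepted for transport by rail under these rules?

Sparkler sticks: burn rate 5.8 mm/s > 2.2 mm/s → Group H-7 (Flammable Solid).
Oxygen-release tablets: available-oxygen content 7.3 % by mass > 5 % by mass → Group H-8 (Oxidizer).
Available-oxygen content 5.4 % by mass meets the Group H-8 criterion (Oxidizer), so the calcium hypochlorite is Group H-8.
Total Group H-8: (two 1 g packs = 2 g) + (three 2 g packs = 6 g) = 8 g.
8 g ≤ 10 g (rail limit, Group H-8) — within limit.
Group H-7 quantity: three 14 g packs = 42 g.
That is within the Group H-7 rail limit of 50 g.
The segregation rule (Group H-7 with Group H-6) does not apply to Group H-8 with Group H-7.
Every hazard group is within its rail limit and no segregation rule is violated.

Yes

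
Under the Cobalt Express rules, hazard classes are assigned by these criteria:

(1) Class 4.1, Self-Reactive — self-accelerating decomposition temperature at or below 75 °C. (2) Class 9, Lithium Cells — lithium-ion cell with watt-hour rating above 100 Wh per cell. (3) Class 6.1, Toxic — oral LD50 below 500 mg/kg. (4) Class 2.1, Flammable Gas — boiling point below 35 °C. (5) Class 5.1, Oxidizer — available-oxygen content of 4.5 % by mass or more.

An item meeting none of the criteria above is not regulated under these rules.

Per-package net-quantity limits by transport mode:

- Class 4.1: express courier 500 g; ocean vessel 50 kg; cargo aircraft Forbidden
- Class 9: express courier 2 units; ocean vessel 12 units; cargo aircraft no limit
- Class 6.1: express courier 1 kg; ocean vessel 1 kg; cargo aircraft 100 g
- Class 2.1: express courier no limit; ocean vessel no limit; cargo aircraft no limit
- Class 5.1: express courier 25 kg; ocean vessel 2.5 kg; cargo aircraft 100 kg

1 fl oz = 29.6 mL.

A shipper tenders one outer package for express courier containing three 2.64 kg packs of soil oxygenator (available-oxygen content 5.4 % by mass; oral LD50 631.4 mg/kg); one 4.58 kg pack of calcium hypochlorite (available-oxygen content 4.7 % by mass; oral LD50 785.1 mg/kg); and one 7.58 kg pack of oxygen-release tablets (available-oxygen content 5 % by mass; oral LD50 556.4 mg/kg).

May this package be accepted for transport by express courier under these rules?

Yes

Available-oxygen content 5.4 % by mass meets the Class 5.1 criterion (Oxidizer), so the soil oxygenator is Class 5.1.
With available-oxygen content 4.7 % by mass (≥ 4.5 % by mass), the calcium hypochlorite falls in Class 5.1.
The oxygen-release tablets have available-oxygen content 5 % by mass, which is ≥ 4.5 % by mass, so they are Class 5.1 (Oxidizer).
Class 5.1 net quantity: (three 2.64 kg packs = 7.92 kg) + 4.58 kg + 7.58 kg = 20.08 kg.
20.08 kg ≤ 25 kg (express courier limit, Class 5.1) — within limit.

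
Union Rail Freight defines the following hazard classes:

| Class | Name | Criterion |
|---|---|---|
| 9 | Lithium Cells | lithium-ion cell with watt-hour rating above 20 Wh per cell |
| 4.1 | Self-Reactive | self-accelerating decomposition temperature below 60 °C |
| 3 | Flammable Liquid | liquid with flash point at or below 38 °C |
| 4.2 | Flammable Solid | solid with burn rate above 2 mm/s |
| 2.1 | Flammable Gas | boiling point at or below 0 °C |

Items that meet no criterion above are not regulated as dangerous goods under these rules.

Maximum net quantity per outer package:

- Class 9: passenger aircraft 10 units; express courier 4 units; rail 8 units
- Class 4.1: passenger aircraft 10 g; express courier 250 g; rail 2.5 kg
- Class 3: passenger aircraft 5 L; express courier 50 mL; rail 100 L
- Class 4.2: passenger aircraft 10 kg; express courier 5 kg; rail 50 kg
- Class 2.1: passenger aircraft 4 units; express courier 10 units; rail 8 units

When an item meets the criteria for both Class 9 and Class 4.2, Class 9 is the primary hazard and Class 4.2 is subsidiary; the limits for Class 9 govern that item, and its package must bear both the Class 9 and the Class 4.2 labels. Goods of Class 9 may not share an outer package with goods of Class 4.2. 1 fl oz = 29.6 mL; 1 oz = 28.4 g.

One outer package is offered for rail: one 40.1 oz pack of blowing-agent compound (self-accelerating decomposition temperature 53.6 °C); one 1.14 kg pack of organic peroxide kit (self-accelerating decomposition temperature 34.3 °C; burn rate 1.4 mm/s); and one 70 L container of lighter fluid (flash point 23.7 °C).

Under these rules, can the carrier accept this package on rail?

Self-accelerating decomposition temperature 53.6 °C meets the Class 4.1 criterion (Self-Reactive), so the blowing-agent compound is Class 4.1.
With self-accelerating decomposition temperature 34.3 °C (< 60 °C), the organic peroxide kit falls in Class 4.1.
Lighter fluid: flash point 23.7 °C ≤ 38 °C → Class 3 (Flammable Liquid).
Total Class 4.1: (one 40.1 oz pack = 1138.84 g) + 1.14 kg = 2278.84 g.
2278.84 g ≤ 2.5 kg (rail limit, Class 4.1) — within limit.
Class 3 quantity: 70 L.
That is within the Class 3 rail limit of 100 L.
The segregation rule (Class 9 with Class 4.2) does not apply to Class 4.1 with Class 3.
Every hazard class is within its rail limit and no segregation rule is violated.

Yes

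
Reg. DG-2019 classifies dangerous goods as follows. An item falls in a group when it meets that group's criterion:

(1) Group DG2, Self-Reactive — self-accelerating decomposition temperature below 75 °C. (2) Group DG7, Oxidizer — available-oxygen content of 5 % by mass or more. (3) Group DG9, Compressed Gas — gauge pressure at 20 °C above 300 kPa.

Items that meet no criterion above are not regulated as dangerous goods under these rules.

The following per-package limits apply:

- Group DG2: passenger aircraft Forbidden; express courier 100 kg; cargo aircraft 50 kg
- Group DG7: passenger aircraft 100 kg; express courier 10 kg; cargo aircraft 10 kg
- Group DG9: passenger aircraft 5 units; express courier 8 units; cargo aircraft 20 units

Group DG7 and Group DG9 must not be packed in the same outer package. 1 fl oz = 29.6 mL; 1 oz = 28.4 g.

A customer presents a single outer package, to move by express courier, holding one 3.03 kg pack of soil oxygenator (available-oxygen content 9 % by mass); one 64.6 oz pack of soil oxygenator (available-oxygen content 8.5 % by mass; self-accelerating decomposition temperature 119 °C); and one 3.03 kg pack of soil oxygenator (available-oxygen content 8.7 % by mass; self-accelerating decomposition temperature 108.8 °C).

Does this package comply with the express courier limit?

Available-oxygen content 9 % by mass meets the Group DG7 criterion (Oxidizer), so the soil oxygenator is Group DG7.
Soil oxygenator: available-oxygen content 8.5 % by mass ≥ 5 % by mass → Group DG7 (Oxidizer).
With available-oxygen content 8.7 % by mass (≥ 5 % by mass), the soil oxygenator falls in Group DG7.
Group DG7 net quantity: 3.03 kg + (one 64.6 oz pack = 1834.64 g) + 3.03 kg = 7894.64 g.
7894.64 g ≤ 10 kg (express courier limit, Group DG7) — within limit.

Yes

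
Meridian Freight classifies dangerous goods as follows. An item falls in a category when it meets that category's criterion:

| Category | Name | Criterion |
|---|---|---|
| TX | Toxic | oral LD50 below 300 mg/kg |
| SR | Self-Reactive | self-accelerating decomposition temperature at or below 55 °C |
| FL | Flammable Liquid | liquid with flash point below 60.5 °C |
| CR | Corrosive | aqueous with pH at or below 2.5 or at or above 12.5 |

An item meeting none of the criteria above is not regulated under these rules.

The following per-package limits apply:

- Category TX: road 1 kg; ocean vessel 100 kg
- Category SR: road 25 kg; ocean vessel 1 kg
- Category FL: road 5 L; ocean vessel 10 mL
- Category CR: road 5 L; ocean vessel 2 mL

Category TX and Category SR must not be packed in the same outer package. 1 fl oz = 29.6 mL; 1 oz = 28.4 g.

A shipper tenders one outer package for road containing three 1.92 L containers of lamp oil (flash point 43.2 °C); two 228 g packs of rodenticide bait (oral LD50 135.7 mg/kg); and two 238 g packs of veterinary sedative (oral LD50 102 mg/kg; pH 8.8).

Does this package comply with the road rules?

Lamp oil: flash point 43.2 °C < 60.5 °C → Category FL (Flammable Liquid).
The rodenticide bait has oral LD50 135.7 mg/kg, which is < 300 mg/kg, so it is Category TX (Toxic).
With oral LD50 102 mg/kg (< 300 mg/kg), the veterinary sedative falls in Category TX.
Category FL quantity: three 1.92 L containers = 5.76 L.
5.76 L exceeds the road limit of 5 L for Category FL.
Category TX net quantity: (two 228 g packs = 456 g) + (two 238 g packs = 476 g) = 932 g.
That is within the Category TX road limit of 1 kg.
The segregation rule (Category TX with Category SR) does not apply to Category FL with Category TX.

No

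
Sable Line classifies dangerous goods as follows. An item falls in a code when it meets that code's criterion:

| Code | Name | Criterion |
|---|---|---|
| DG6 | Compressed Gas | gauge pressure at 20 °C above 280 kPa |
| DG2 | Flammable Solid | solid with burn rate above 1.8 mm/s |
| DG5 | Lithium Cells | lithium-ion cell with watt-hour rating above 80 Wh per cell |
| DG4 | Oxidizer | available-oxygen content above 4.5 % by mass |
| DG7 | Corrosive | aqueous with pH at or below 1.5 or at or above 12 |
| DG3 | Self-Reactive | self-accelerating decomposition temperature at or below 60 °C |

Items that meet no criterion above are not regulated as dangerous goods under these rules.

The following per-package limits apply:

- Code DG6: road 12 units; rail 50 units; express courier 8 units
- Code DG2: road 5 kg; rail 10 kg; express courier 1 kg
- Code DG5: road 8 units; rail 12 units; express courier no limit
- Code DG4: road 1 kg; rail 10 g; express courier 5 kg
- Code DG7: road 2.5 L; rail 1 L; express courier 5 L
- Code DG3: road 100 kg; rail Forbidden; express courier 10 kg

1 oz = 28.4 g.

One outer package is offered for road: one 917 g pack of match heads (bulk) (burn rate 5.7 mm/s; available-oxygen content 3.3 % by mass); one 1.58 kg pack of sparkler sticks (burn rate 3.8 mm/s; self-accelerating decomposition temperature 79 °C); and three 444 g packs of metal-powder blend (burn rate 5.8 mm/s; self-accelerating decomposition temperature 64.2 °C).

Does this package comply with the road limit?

Yes

Burn rate 5.7 mm/s meets the Code DG2 criterion (Flammable Solid), so the match heads (bulk) are Code DG2.
Sparkler sticks: burn rate 3.8 mm/s > 1.8 mm/s → Code DG2 (Flammable Solid).
With burn rate 5.8 mm/s (> 1.8 mm/s), the metal-powder blend falls in Code DG2.
Code DG2 net quantity: 917 g + 1.58 kg + (three 444 g packs = 1.332 kg) = 3.829 kg.
3.829 kg is within the road limit of 5 kg for Code DG2.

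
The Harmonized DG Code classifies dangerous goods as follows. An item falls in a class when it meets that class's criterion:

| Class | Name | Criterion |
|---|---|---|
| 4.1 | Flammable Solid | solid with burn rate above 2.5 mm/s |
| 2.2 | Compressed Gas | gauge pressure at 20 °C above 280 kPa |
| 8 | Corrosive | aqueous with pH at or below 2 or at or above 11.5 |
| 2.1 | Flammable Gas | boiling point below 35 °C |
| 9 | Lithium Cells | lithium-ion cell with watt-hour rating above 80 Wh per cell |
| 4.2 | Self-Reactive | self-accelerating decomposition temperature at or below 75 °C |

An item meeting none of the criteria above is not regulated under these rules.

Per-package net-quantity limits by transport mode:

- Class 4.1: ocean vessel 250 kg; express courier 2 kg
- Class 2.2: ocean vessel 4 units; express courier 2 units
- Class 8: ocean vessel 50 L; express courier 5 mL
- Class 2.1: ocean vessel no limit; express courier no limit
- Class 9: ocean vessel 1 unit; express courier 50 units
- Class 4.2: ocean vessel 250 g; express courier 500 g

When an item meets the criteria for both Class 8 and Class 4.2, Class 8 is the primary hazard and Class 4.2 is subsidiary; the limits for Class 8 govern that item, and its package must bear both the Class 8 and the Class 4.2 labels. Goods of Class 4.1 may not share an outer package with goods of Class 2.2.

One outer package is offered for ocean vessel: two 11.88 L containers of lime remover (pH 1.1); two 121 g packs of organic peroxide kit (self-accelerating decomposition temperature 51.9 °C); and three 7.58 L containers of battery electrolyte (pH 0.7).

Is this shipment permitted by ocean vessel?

Yes

The lime remover has pH 1.1, which is ≤ 2, so it is Class 8 (Corrosive).
Organic peroxide kit: self-accelerating decomposition temperature 51.9 °C ≤ 75 °C → Class 4.2 (Self-Reactive).
The battery electrolyte has pH 0.7, which is ≤ 2, so it is Class 8 (Corrosive).
Class 8 net quantity: (two 11.88 L containers = 23.76 L) + (three 7.58 L containers = 22.74 L) = 46.5 L.
46.5 L ≤ 50 L (ocean vessel limit, Class 8) — within limit.
Class 4.2 quantity: two 121 g packs = 242 g.
That is within the Class 4.2 ocean vessel limit of 250 g.
The segregation rule (Class 4.1 with Class 2.2) does not apply to Class 8 with Class 4.2.
Every hazard class is within its ocean vessel limit and no segregation rule is violated.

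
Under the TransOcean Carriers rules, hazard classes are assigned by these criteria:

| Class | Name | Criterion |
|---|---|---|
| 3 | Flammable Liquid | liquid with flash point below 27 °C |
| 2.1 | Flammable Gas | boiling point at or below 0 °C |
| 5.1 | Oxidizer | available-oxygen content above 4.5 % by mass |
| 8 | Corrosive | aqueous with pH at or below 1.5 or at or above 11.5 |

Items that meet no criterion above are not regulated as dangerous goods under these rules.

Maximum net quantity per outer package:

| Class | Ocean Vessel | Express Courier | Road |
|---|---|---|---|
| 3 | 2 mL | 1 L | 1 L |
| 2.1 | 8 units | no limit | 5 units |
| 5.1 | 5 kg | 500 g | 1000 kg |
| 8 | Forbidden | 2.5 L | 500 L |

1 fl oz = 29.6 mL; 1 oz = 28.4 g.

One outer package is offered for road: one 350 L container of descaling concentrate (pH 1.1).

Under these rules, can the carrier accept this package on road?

Descaling concentrate: pH 1.1 ≤ 1.5 → Class 8 (Corrosive).
Class 8 quantity: 350 L.
350 L is within the road limit of 500 L for Class 8.

Yes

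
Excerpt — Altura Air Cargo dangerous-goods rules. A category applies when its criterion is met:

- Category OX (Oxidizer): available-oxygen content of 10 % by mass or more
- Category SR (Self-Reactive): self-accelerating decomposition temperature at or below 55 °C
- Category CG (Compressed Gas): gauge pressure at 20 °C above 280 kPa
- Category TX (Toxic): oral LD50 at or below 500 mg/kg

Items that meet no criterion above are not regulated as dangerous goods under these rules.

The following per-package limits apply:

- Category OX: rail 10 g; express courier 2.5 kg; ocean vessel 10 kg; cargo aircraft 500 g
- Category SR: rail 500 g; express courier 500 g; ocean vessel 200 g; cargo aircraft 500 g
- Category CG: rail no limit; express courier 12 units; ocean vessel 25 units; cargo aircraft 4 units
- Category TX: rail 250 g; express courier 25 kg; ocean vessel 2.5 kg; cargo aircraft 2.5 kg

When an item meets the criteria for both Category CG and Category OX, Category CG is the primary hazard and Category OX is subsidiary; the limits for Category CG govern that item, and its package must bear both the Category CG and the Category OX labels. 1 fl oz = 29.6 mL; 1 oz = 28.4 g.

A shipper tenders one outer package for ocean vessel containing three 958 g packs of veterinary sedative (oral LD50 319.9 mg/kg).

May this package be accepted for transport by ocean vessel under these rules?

No

Veterinary sedative: oral LD50 319.9 mg/kg ≤ 500 mg/kg → Category TX (Toxic).
Category TX quantity: three 958 g packs = 2.874 kg.
2.874 kg exceeds the ocean vessel limit of 2.5 kg for Category TX.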